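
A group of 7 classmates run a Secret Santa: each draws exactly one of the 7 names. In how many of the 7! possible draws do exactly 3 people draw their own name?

315

Pick the 3 fixed positions: C(7,3) = 35 ways.
The remaining 4 must be deranged: !4 = 9.
Total: 35 × 9 = 315.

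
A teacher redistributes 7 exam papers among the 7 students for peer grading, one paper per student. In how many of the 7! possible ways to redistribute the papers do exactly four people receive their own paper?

70

Choose which 4 of the 7 are fixed: C(7,4) = 35.
The remaining 3 must be deranged: !3 = 2.
Total: 35 × 2 = 70.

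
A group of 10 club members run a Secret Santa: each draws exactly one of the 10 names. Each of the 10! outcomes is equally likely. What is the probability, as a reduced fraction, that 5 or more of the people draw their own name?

829/226800

Favorable outcomes: Σ_{i≥5} C(10,i)·!(10-i) = 252·44 + 210·9 + 120·2 + 45·1 + 10·0 + 1·1 = 13264.
Total outcomes: 10! = 3628800.
Probability = 13264/3628800 = 829/226800.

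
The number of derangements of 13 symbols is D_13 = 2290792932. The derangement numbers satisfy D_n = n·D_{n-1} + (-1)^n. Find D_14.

32071101049

D_14 = 14·2290792932 + 1 = 32071101049.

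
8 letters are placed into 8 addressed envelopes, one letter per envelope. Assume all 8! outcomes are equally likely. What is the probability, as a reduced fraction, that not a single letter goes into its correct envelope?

2119/5760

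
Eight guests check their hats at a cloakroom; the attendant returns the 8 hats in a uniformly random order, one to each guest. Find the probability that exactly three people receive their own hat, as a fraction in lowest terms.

Favorable outcomes: C(8,3)·!5 = 56·44 = 2464.
Total outcomes: 8! = 40320.
Probability = 2464/40320 = 11/180.

11/180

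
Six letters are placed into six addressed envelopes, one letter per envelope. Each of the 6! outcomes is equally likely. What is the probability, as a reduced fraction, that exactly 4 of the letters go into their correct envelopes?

1/48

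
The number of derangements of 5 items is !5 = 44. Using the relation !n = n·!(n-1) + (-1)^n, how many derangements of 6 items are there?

!6 = 6·44 + 1 = 265.

265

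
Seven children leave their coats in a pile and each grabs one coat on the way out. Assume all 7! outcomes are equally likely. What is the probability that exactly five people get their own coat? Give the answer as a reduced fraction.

1/240

Favorable outcomes: C(7,5)·!2 = 21·1 = 21.
Total outcomes: 7! = 5040.
Probability = 21/5040 = 1/240.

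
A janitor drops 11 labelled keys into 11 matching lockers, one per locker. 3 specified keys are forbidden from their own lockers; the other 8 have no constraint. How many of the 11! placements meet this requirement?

30078720

Inclusion-exclusion on the 3 forbidden self-matches:
Σ_{j=0}^{3} (-1)^j C(3,j)(11-j)!
= C(3,0)·11! - C(3,1)·10! + C(3,2)·9! - C(3,3)·8!
= 39916800 - 10886400 + 1088640 - 40320
= 30078720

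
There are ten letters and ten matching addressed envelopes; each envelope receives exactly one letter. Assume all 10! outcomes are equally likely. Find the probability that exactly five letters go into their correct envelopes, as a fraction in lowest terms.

Favorable outcomes: C(10,5)·!5 = 252·44 = 11088.
Total outcomes: 10! = 3628800.
Probability = 11088/3628800 = 11/3600.

11/3600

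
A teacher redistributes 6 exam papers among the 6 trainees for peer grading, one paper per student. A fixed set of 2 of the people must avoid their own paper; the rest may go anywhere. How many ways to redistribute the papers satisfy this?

504

Let A_j be the event that the j-th constrained one is fixed. By inclusion-exclusion over the 2 events:
Σ_{j=0}^{2} (-1)^j C(2,j)(6-j)!
= C(2,0)·6! - C(2,1)·5! + C(2,2)·4!
= 720 - 240 + 24
= 504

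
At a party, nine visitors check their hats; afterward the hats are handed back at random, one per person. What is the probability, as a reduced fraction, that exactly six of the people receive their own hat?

1/2160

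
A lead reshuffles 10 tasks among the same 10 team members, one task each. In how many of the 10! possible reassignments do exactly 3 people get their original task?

222480

Pick the 3 fixed positions: C(10,3) = 120 ways.
The remaining 7 must be deranged: !7 = 1854.
Total: 120 × 1854 = 222480.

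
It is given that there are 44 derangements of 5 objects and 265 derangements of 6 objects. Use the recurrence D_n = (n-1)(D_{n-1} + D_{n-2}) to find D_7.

D_7 = (7-1)·(D_6 + D_5) = 6·(265 + 44) = 6·309 = 1854.

1854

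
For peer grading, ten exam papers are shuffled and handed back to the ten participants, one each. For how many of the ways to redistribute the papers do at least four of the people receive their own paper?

68914

Sum C(10,i)·!(10-i) for i = 4..10:
  i=4: C(10,4)·!6 = 210·265 = 55650
  i=5: C(10,5)·!5 = 252·44 = 11088
  i=6: C(10,6)·!4 = 210·9 = 1890
  i=7: C(10,7)·!3 = 120·2 = 240
  i=8: C(10,8)·!2 = 45·1 = 45
  i=9: C(10,9)·!1 = 10·0 = 0
  i=10: C(10,10)·!0 = 1·1 = 1
Total = 68914.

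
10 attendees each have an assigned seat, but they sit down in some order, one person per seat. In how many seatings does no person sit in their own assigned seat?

The subfactorial !10 = [10!/e] (nearest integer).
10! = 3628800, and 3628800/e ≈ 1334960.92, so !10 = 1334961.

1334961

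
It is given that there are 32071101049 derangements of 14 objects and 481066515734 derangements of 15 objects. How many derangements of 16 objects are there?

!16 = (16-1)·(!15 + !14) = 15·(481066515734 + 32071101049) = 15·513137616783 = 7697064251745.

7697064251745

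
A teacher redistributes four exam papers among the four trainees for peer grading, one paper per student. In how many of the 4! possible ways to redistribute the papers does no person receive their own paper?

9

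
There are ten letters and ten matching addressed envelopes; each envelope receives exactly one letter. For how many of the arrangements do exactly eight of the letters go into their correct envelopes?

45

Choose which 8 of the 10 are fixed: C(10,8) = 45.
The other 2 form a derangement: !2 = 1.
Total: 45 × 1 = 45.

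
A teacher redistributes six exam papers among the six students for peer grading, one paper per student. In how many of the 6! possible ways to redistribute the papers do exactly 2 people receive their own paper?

135

Pick the 2 fixed positions: C(6,2) = 15 ways.
The remaining 4 must be deranged: !4 = 9.
Total: 15 × 9 = 135.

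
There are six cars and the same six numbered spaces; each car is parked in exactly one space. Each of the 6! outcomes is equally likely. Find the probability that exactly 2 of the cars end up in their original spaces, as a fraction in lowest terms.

3/16

Favorable outcomes: C(6,2)·!4 = 15·9 = 135.
Total outcomes: 6! = 720.
Probability = 135/720 = 3/16.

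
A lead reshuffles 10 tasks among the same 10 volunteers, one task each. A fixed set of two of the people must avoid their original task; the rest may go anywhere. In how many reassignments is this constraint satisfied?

Let A_j be the event that the j-th constrained one is fixed. By inclusion-exclusion over the 2 events:
Σ_{j=0}^{2} (-1)^j C(2,j)(10-j)!
= C(2,0)·10! - C(2,1)·9! + C(2,2)·8!
= 3628800 - 725760 + 40320
= 2943360

2943360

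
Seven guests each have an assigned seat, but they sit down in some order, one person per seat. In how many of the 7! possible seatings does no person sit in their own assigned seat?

Recurrence: !7 = 7·!6 + (-1)^7.
!7 = 7·265 - 1 = 1854

1854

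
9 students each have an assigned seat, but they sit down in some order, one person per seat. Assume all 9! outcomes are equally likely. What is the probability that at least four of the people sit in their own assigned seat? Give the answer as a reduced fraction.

Favorable outcomes: Σ_{i≥4} C(9,i)·!(9-i) = 126·44 + 126·9 + 84·2 + 36·1 + 9·0 + 1·1 = 6883.
Total outcomes: 9! = 362880.
Probability = 6883/362880 = 6883/362880.

6883/362880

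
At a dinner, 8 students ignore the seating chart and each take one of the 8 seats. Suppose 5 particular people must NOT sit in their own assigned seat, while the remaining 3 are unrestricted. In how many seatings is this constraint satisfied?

Let A_j be the event that the j-th constrained one is fixed. By inclusion-exclusion over the 5 events:
Σ_{j=0}^{5} (-1)^j C(5,j)(8-j)!
= C(5,0)·8! - C(5,1)·7! + C(5,2)·6! - C(5,3)·5! + C(5,4)·4! - C(5,5)·3!
= 40320 - 25200 + 7200 - 1200 + 120 - 6
= 21234

21234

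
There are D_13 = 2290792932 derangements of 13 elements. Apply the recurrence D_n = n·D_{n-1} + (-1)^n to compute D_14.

32071101049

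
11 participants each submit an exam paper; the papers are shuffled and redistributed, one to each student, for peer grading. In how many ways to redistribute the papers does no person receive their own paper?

14684570

The number of derangements of 11 is !11 = Σ_{k=0}^{11} (-1)^k·11!/k!
= 11! - 11!/1! + 11!/2! - 11!/3! + 11!/4! - 11!/5! + 11!/6! - 11!/7! + 11!/8! - 11!/9! + 11!/10! - 11!/11!
= 39916800 - 39916800 + 19958400 - 6652800 + 1663200 - 332640 + 55440 - 7920 + 990 - 110 + 11 - 1
= 14684570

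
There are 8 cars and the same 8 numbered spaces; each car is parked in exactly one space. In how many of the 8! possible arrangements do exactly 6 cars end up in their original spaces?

28

Choose which 6 of the 8 are fixed: C(8,6) = 28.
The remaining 2 must be deranged: !2 = 1.
Total: 28 × 1 = 28.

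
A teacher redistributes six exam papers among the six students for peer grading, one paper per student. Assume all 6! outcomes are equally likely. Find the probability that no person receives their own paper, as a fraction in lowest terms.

53/144

Favorable outcomes: !6 = 265.
Total outcomes: 6! = 720.
Probability = 265/720 = 53/144.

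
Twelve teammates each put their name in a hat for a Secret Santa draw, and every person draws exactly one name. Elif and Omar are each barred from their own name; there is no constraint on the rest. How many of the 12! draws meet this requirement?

Inclusion-exclusion on the 2 forbidden self-matches:
Σ_{j=0}^{2} (-1)^j C(2,j)(12-j)!
= C(2,0)·12! - C(2,1)·11! + C(2,2)·10!
= 479001600 - 79833600 + 3628800
= 402796800

402796800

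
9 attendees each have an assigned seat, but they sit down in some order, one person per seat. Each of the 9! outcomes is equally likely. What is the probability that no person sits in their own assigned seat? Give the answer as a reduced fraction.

16687/45360

Favorable outcomes: !9 = 133496.
Total outcomes: 9! = 362880.
Probability = 133496/362880 = 16687/45360.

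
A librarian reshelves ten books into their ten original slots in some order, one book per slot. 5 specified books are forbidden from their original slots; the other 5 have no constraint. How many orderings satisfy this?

Inclusion-exclusion on the 5 forbidden self-matches:
Σ_{j=0}^{5} (-1)^j C(5,j)(10-j)!
= C(5,0)·10! - C(5,1)·9! + C(5,2)·8! - C(5,3)·7! + C(5,4)·6! - C(5,5)·5!
= 3628800 - 1814400 + 403200 - 50400 + 3600 - 120
= 2170680

2170680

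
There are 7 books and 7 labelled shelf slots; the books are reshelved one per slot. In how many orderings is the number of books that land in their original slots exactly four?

Pick the 4 fixed positions: C(7,4) = 35 ways.
The remaining 3 must be deranged: !3 = 2.
Total: 35 × 2 = 70.

70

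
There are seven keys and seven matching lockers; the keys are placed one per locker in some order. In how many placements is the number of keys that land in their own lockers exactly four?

70

Pick the 4 fixed positions: C(7,4) = 35 ways.
The other 3 form a derangement: !3 = 2.
Total: 35 × 2 = 70.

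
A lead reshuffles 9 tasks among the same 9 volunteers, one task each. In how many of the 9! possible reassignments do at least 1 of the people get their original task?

229384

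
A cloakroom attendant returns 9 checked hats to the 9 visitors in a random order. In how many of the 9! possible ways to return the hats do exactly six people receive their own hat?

168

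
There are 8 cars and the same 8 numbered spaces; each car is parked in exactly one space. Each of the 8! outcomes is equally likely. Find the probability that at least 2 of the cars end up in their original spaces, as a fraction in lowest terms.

Favorable outcomes: Σ_{i≥2} C(8,i)·!(8-i) = 28·265 + 56·44 + 70·9 + 56·2 + 28·1 + 8·0 + 1·1 = 10655.
Total outcomes: 8! = 40320.
Probability = 10655/40320 = 2131/8064.

2131/8064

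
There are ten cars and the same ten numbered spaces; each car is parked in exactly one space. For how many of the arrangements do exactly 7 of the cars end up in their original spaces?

240

Choose which 7 of the 10 are fixed: C(10,7) = 120.
The remaining 3 must be deranged: !3 = 2.
Total: 120 × 2 = 240.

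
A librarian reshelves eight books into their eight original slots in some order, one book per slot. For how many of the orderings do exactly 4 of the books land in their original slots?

630

Pick the 4 fixed positions: C(8,4) = 70 ways.
The remaining 4 must be deranged: !4 = 9.
Total: 70 × 9 = 630.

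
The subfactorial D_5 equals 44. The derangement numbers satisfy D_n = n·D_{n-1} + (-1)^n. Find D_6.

D_6 = 6·44 + 1 = 265.

265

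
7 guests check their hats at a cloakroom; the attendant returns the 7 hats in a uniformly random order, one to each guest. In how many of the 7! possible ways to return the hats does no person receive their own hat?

1854

!7 = 7! · Σ_{k=0}^{7} (-1)^k/k!
= 7! - 7!/1! + 7!/2! - 7!/3! + 7!/4! - 7!/5! + 7!/6! - 7!/7!
= 5040 - 5040 + 2520 - 840 + 210 - 42 + 7 - 1
= 1854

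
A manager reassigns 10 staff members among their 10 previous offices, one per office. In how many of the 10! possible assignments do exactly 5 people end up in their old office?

Choose which 5 of the 10 are fixed: C(10,5) = 252.
The other 5 form a derangement: !5 = 44.
Total: 252 × 44 = 11088.

11088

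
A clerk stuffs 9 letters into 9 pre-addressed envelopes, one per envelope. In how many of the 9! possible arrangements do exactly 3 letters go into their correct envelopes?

22260

Pick the 3 fixed positions: C(9,3) = 84 ways.
The other 6 form a derangement: !6 = 265.
Total: 84 × 265 = 22260.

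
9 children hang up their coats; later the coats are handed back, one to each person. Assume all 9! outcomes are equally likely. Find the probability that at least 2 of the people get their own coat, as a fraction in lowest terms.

Favorable outcomes: Σ_{i≥2} C(9,i)·!(9-i) = 36·1854 + 84·265 + 126·44 + 126·9 + 84·2 + 36·1 + 9·0 + 1·1 = 95887.
Total outcomes: 9! = 362880.
Probability = 95887/362880 = 95887/362880.

95887/362880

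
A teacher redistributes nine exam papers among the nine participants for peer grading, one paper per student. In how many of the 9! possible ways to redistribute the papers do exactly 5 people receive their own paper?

Choose which 5 of the 9 are fixed: C(9,5) = 126.
The other 4 form a derangement: !4 = 9.
Total: 126 × 9 = 1134.

1134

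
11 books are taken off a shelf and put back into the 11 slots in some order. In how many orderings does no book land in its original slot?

!11 is the nearest integer to 11!/e.
11! = 39916800, and 39916800/e ≈ 14684570.08, so !11 = 14684570.

14684570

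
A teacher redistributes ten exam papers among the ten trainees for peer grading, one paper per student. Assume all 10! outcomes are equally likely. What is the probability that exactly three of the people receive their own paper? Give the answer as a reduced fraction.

103/1680

Favorable outcomes: C(10,3)·!7 = 120·1854 = 222480.
Total outcomes: 10! = 3628800.
Probability = 222480/3628800 = 103/1680.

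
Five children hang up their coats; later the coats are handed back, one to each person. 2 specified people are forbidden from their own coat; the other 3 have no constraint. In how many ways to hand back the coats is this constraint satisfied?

78

Inclusion-exclusion on the 2 forbidden self-matches:
Σ_{j=0}^{2} (-1)^j C(2,j)(5-j)!
= C(2,0)·5! - C(2,1)·4! + C(2,2)·3!
= 120 - 48 + 6
= 78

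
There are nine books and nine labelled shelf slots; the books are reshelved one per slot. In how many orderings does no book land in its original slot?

133496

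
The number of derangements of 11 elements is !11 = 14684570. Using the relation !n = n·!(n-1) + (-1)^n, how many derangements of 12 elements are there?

!12 = 12·14684570 + 1 = 176214841.

176214841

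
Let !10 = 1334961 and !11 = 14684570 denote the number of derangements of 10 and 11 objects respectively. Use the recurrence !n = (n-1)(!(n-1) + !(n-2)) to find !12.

!12 = (12-1)·(!11 + !10) = 11·(14684570 + 1334961) = 11·16019531 = 176214841.

176214841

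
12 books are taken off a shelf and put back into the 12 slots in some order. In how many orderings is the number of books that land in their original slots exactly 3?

29369120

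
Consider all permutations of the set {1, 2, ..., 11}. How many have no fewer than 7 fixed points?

Sum C(11,i)·!(11-i) for i = 7..11:
  i=7: C(11,7)·!4 = 330·9 = 2970
  i=8: C(11,8)·!3 = 165·2 = 330
  i=9: C(11,9)·!2 = 55·1 = 55
  i=10: C(11,10)·!1 = 11·0 = 0
  i=11: C(11,11)·!0 = 1·1 = 1
Total = 3356.

3356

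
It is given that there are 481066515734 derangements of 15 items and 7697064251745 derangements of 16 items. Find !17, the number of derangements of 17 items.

130850092279664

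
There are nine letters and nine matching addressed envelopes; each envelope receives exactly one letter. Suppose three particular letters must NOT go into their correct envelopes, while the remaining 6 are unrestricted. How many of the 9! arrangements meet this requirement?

256320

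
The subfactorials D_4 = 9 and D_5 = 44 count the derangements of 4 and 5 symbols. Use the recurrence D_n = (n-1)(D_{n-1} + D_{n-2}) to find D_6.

265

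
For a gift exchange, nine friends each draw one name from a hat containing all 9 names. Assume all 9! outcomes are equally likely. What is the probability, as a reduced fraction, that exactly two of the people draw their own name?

103/560

Favorable outcomes: C(9,2)·!7 = 36·1854 = 66744.
Total outcomes: 9! = 362880.
Probability = 66744/362880 = 103/560.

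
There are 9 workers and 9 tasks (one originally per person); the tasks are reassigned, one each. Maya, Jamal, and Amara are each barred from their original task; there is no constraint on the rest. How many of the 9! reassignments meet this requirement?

Inclusion-exclusion on the 3 forbidden self-matches:
Σ_{j=0}^{3} (-1)^j C(3,j)(9-j)!
= C(3,0)·9! - C(3,1)·8! + C(3,2)·7! - C(3,3)·6!
= 362880 - 120960 + 15120 - 720
= 256320

256320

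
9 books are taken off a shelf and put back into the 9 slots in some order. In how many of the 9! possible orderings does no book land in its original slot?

The number of derangements of 9 is !9 = Σ_{k=0}^{9} (-1)^k·9!/k!
= 9! - 9!/1! + 9!/2! - 9!/3! + 9!/4! - 9!/5! + 9!/6! - 9!/7! + 9!/8! - 9!/9!
= 362880 - 362880 + 181440 - 60480 + 15120 - 3024 + 504 - 72 + 9 - 1
= 133496

133496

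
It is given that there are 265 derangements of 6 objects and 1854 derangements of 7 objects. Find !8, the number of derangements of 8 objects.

!8 = (8-1)·(!7 + !6) = 7·(1854 + 265) = 7·2119 = 14833.

14833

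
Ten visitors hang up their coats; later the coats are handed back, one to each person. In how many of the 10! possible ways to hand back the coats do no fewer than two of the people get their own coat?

# with exactly i fixed is C(10,i)·!(10-i); sum over i=2..10:
  i=2: C(10,2)·!8 = 45·14833 = 667485
  i=3: C(10,3)·!7 = 120·1854 = 222480
  i=4: C(10,4)·!6 = 210·265 = 55650
  i=5: C(10,5)·!5 = 252·44 = 11088
  i=6: C(10,6)·!4 = 210·9 = 1890
  i=7: C(10,7)·!3 = 120·2 = 240
  i=8: C(10,8)·!2 = 45·1 = 45
  i=9: C(10,9)·!1 = 10·0 = 0
  i=10: C(10,10)·!0 = 1·1 = 1
Total = 958879.

958879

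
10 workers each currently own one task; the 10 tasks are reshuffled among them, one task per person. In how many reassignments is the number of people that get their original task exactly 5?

Pick the 5 fixed positions: C(10,5) = 252 ways.
The remaining 5 must be deranged: !5 = 44.
Total: 252 × 44 = 11088.

11088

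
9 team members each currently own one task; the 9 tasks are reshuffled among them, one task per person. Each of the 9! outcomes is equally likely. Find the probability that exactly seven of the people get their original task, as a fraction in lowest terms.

1/10080

Favorable outcomes: C(9,7)·!2 = 36·1 = 36.
Total outcomes: 9! = 362880.
Probability = 36/362880 = 1/10080.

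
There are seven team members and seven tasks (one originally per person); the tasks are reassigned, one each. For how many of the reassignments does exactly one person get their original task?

1855

Pick the single fixed position: C(7,1) = 7 ways.
The remaining 6 must be deranged: !6 = 265.
Total: 7 × 265 = 1855.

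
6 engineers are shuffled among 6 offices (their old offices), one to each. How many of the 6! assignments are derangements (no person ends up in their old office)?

The subfactorial !6 = [6!/e] (nearest integer).
6! = 720, and 720/e ≈ 264.87, so !6 = 265.

265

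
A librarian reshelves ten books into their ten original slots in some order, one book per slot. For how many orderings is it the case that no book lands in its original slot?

!10 is the nearest integer to 10!/e.
10! = 3628800, and 3628800/e ≈ 1334960.92, so !10 = 1334961.

1334961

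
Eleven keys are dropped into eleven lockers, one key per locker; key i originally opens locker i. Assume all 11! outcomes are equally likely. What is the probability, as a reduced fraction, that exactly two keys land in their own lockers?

Favorable outcomes: C(11,2)·!9 = 55·133496 = 7342280.
Total outcomes: 11! = 39916800.
Probability = 7342280/39916800 = 16687/90720.

16687/90720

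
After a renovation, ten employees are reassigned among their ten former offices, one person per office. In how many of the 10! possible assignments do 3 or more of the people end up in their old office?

291394

# with exactly i fixed is C(10,i)·!(10-i); sum over i=3..10:
  i=3: C(10,3)·!7 = 120·1854 = 222480
  i=4: C(10,4)·!6 = 210·265 = 55650
  i=5: C(10,5)·!5 = 252·44 = 11088
  i=6: C(10,6)·!4 = 210·9 = 1890
  i=7: C(10,7)·!3 = 120·2 = 240
  i=8: C(10,8)·!2 = 45·1 = 45
  i=9: C(10,9)·!1 = 10·0 = 0
  i=10: C(10,10)·!0 = 1·1 = 1
Total = 291394.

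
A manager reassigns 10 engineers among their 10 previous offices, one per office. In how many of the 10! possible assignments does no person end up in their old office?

1334961

Recurrence: !10 = 10·!9 + (-1)^10.
!10 = 10·133496 + 1 = 1334961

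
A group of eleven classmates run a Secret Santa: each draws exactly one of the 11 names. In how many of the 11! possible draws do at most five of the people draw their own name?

# with exactly i fixed is C(11,i)·!(11-i); sum over i=0..5:
  i=0: C(11,0)·!11 = 1·14684570 = 14684570
  i=1: C(11,1)·!10 = 11·1334961 = 14684571
  i=2: C(11,2)·!9 = 55·133496 = 7342280
  i=3: C(11,3)·!8 = 165·14833 = 2447445
  i=4: C(11,4)·!7 = 330·1854 = 611820
  i=5: C(11,5)·!6 = 462·265 = 122430
Total = 39893116.

39893116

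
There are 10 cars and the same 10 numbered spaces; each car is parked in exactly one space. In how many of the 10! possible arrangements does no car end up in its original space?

Use !n = n·!(n-1) + (-1)^n.
!10 = 10·133496 + 1 = 1334961

1334961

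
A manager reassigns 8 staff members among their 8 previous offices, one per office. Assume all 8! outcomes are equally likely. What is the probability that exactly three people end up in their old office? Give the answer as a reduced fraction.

11/180

Favorable outcomes: C(8,3)·!5 = 56·44 = 2464.
Total outcomes: 8! = 40320.
Probability = 2464/40320 = 11/180.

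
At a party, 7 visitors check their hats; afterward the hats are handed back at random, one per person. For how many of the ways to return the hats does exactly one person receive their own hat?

Choose which one of the 7 is fixed: C(7,1) = 7.
The other 6 form a derangement: !6 = 265.
Total: 7 × 265 = 1855.

1855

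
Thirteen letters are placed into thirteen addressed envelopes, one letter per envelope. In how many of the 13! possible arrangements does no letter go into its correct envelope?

The subfactorial !13 = [13!/e] (nearest integer).
13! = 6227020800, and 6227020800/e ≈ 2290792932.07, so !13 = 2290792932.

2290792932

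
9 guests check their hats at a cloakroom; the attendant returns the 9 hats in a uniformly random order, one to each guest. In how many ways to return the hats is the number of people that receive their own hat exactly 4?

5544

Choose which 4 of the 9 are fixed: C(9,4) = 126.
The other 5 form a derangement: !5 = 44.
Total: 126 × 44 = 5544.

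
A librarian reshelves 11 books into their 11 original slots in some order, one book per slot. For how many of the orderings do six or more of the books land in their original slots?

Sum C(11,i)·!(11-i) for i = 6..11:
  i=6: C(11,6)·!5 = 462·44 = 20328
  i=7: C(11,7)·!4 = 330·9 = 2970
  i=8: C(11,8)·!3 = 165·2 = 330
  i=9: C(11,9)·!2 = 55·1 = 55
  i=10: C(11,10)·!1 = 11·0 = 0
  i=11: C(11,11)·!0 = 1·1 = 1
Total = 23684.

23684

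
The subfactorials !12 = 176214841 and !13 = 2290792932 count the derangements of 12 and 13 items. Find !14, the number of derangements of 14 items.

32071101049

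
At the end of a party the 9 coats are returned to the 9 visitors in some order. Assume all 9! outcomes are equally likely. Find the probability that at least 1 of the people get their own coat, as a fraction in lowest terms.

Favorable outcomes: Σ_{i≥1} C(9,i)·!(9-i) = 9·14833 + 36·1854 + 84·265 + 126·44 + 126·9 + 84·2 + 36·1 + 9·0 + 1·1 = 229384.
Total outcomes: 9! = 362880.
Probability = 229384/362880 = 28673/45360.

28673/45360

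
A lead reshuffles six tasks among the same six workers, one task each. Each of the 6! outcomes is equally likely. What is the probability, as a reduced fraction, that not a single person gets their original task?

53/144

Favorable outcomes: !6 = 265.
Total outcomes: 6! = 720.
Probability = 265/720 = 53/144.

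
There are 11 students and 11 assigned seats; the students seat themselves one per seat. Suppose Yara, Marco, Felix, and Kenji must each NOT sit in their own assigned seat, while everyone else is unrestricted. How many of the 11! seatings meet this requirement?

Let A_j be the event that the j-th constrained one is fixed. By inclusion-exclusion over the 4 events:
Σ_{j=0}^{4} (-1)^j C(4,j)(11-j)!
= C(4,0)·11! - C(4,1)·10! + C(4,2)·9! - C(4,3)·8! + C(4,4)·7!
= 39916800 - 14515200 + 2177280 - 161280 + 5040
= 27422640

27422640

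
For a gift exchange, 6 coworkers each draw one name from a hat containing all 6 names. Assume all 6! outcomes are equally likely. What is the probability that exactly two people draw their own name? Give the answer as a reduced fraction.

3/16

Favorable outcomes: C(6,2)·!4 = 15·9 = 135.
Total outcomes: 6! = 720.
Probability = 135/720 = 3/16.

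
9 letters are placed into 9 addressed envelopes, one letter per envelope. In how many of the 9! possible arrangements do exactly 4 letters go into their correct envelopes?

5544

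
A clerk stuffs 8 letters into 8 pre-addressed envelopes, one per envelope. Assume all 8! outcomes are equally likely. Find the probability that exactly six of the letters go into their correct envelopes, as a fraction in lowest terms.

1/1440

Favorable outcomes: C(8,6)·!2 = 28·1 = 28.
Total outcomes: 8! = 40320.
Probability = 28/40320 = 1/1440.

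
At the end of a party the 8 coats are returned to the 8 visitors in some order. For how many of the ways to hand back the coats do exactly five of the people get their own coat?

112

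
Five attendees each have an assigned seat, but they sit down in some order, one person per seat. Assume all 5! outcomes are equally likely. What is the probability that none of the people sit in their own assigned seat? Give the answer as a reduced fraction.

11/30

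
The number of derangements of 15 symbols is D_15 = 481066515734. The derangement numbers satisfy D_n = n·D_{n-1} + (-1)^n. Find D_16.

D_16 = 16·481066515734 + 1 = 7697064251745.

7697064251745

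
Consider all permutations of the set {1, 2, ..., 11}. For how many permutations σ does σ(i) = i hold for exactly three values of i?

Choose which 3 of the 11 are fixed: C(11,3) = 165.
The remaining 8 must be deranged: !8 = 14833.
Total: 165 × 14833 = 2447445.

2447445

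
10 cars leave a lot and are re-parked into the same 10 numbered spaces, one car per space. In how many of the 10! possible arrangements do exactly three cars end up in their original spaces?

222480

Pick the 3 fixed positions: C(10,3) = 120 ways.
The other 7 form a derangement: !7 = 1854.
Total: 120 × 1854 = 222480.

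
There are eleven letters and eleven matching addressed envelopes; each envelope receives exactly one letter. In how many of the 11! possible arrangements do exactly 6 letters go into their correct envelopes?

Pick the 6 fixed positions: C(11,6) = 462 ways.
The other 5 form a derangement: !5 = 44.
Total: 462 × 44 = 20328.

20328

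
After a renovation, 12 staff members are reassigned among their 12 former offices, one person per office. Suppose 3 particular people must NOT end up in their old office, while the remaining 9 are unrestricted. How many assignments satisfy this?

369774720

Inclusion-exclusion on the 3 forbidden self-matches:
Σ_{j=0}^{3} (-1)^j C(3,j)(12-j)!
= C(3,0)·12! - C(3,1)·11! + C(3,2)·10! - C(3,3)·9!
= 479001600 - 119750400 + 10886400 - 362880
= 369774720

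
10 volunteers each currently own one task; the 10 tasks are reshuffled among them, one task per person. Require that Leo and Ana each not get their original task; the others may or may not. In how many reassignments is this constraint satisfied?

2943360

Inclusion-exclusion on the 2 forbidden self-matches:
Σ_{j=0}^{2} (-1)^j C(2,j)(10-j)!
= C(2,0)·10! - C(2,1)·9! + C(2,2)·8!
= 3628800 - 725760 + 40320
= 2943360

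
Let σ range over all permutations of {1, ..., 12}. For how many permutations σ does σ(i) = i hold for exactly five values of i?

Pick the 5 fixed positions: C(12,5) = 792 ways.
The other 7 form a derangement: !7 = 1854.
Total: 792 × 1854 = 1468368.

1468368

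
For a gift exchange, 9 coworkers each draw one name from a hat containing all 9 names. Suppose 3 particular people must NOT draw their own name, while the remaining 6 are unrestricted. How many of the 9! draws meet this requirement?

256320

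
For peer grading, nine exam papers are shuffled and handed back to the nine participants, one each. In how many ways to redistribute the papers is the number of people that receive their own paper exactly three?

22260

Pick the 3 fixed positions: C(9,3) = 84 ways.
The remaining 6 must be deranged: !6 = 265.
Total: 84 × 265 = 22260.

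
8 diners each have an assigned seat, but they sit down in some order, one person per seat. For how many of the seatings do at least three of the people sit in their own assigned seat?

3235

Sum C(8,i)·!(8-i) for i = 3..8:
  i=3: C(8,3)·!5 = 56·44 = 2464
  i=4: C(8,4)·!4 = 70·9 = 630
  i=5: C(8,5)·!3 = 56·2 = 112
  i=6: C(8,6)·!2 = 28·1 = 28
  i=7: C(8,7)·!1 = 8·0 = 0
  i=8: C(8,8)·!0 = 1·1 = 1
Total = 3235.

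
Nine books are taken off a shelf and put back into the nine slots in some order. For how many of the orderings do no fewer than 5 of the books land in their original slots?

1339

# with exactly i fixed is C(9,i)·!(9-i); sum over i=5..9:
  i=5: C(9,5)·!4 = 126·9 = 1134
  i=6: C(9,6)·!3 = 84·2 = 168
  i=7: C(9,7)·!2 = 36·1 = 36
  i=8: C(9,8)·!1 = 9·0 = 0
  i=9: C(9,9)·!0 = 1·1 = 1
Total = 1339.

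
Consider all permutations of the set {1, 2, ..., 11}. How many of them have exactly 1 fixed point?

Pick the single fixed position: C(11,1) = 11 ways.
The remaining 10 must be deranged: !10 = 1334961.
Total: 11 × 1334961 = 14684571.

14684571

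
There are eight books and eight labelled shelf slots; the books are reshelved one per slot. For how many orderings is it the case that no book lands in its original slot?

14833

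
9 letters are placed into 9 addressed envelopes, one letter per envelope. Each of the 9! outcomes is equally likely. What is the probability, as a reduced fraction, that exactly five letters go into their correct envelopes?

1/320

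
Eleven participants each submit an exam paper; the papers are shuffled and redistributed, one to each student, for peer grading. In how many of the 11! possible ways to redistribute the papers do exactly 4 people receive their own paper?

611820

Pick the 4 fixed positions: C(11,4) = 330 ways.
The remaining 7 must be deranged: !7 = 1854.
Total: 330 × 1854 = 611820.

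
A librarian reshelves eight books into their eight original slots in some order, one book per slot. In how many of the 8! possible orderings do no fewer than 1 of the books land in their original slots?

Sum C(8,i)·!(8-i) for i = 1..8:
  i=1: C(8,1)·!7 = 8·1854 = 14832
  i=2: C(8,2)·!6 = 28·265 = 7420
  i=3: C(8,3)·!5 = 56·44 = 2464
  i=4: C(8,4)·!4 = 70·9 = 630
  i=5: C(8,5)·!3 = 56·2 = 112
  i=6: C(8,6)·!2 = 28·1 = 28
  i=7: C(8,7)·!1 = 8·0 = 0
  i=8: C(8,8)·!0 = 1·1 = 1
Total = 25487.

25487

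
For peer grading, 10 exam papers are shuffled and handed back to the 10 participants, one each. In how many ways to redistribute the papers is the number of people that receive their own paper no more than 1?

2669921

Sum C(10,i)·!(10-i) for i = 0..1:
  i=0: C(10,0)·!10 = 1·1334961 = 1334961
  i=1: C(10,1)·!9 = 10·133496 = 1334960
Total = 2669921.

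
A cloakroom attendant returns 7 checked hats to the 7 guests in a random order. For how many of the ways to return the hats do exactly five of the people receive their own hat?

Choose which 5 of the 7 are fixed: C(7,5) = 21.
The other 2 form a derangement: !2 = 1.
Total: 21 × 1 = 21.

21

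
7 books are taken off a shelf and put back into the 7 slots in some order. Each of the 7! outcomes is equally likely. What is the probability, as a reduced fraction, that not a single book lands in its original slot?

Favorable outcomes: !7 = 1854.
Total outcomes: 7! = 5040.
Probability = 1854/5040 = 103/280.

103/280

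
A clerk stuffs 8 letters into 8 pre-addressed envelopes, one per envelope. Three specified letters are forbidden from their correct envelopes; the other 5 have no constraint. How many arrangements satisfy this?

27240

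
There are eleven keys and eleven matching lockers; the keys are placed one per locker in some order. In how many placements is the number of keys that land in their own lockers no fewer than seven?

3356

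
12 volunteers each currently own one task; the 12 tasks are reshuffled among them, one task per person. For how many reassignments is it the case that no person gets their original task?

176214841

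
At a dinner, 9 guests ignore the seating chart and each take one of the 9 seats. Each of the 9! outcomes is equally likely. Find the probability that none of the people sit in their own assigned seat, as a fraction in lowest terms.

Favorable outcomes: !9 = 133496.
Total outcomes: 9! = 362880.
Probability = 133496/362880 = 16687/45360.

16687/45360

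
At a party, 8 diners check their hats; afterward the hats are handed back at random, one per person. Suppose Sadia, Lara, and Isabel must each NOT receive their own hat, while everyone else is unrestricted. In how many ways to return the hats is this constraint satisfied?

27240

Let A_j be the event that the j-th constrained one is fixed. By inclusion-exclusion over the 3 events:
Σ_{j=0}^{3} (-1)^j C(3,j)(8-j)!
= C(3,0)·8! - C(3,1)·7! + C(3,2)·6! - C(3,3)·5!
= 40320 - 15120 + 2160 - 120
= 27240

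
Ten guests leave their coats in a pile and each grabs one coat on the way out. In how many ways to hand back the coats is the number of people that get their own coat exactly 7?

240

Pick the 7 fixed positions: C(10,7) = 120 ways.
The remaining 3 must be deranged: !3 = 2.
Total: 120 × 2 = 240.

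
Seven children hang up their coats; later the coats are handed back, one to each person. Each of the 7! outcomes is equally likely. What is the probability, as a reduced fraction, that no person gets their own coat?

103/280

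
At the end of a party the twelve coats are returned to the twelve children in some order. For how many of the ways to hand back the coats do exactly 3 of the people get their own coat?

29369120

Pick the 3 fixed positions: C(12,3) = 220 ways.
The remaining 9 must be deranged: !9 = 133496.
Total: 220 × 133496 = 29369120.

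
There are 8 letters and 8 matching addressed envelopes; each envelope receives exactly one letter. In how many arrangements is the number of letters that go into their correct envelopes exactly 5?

112

Pick the 5 fixed positions: C(8,5) = 56 ways.
The remaining 3 must be deranged: !3 = 2.
Total: 56 × 2 = 112.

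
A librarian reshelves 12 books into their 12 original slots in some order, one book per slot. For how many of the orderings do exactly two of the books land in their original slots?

Choose which 2 of the 12 are fixed: C(12,2) = 66.
The remaining 10 must be deranged: !10 = 1334961.
Total: 66 × 1334961 = 88107426.

88107426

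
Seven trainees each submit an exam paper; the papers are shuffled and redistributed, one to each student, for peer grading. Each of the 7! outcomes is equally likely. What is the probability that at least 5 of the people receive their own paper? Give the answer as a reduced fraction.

11/2520

Favorable outcomes: Σ_{i≥5} C(7,i)·!(7-i) = 21·1 + 7·0 + 1·1 = 22.
Total outcomes: 7! = 5040.
Probability = 22/5040 = 11/2520.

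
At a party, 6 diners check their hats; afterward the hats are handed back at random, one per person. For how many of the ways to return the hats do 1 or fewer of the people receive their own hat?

529

# with exactly i fixed is C(6,i)·!(6-i); sum over i=0..1:
  i=0: C(6,0)·!6 = 1·265 = 265
  i=1: C(6,1)·!5 = 6·44 = 264
Total = 529.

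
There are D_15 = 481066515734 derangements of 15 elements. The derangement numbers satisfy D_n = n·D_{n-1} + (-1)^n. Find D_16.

7697064251745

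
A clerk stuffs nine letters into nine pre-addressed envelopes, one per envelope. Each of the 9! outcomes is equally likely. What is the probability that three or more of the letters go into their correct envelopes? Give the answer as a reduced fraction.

Favorable outcomes: Σ_{i≥3} C(9,i)·!(9-i) = 84·265 + 126·44 + 126·9 + 84·2 + 36·1 + 9·0 + 1·1 = 29143.
Total outcomes: 9! = 362880.
Probability = 29143/362880 = 29143/362880.

29143/362880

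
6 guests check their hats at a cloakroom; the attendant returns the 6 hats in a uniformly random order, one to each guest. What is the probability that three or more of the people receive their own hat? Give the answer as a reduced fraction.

7/90

Favorable outcomes: Σ_{i≥3} C(6,i)·!(6-i) = 20·2 + 15·1 + 6·0 + 1·1 = 56.
Total outcomes: 6! = 720.
Probability = 56/720 = 7/90.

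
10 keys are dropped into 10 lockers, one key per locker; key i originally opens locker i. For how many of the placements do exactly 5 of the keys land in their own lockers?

11088

Choose which 5 of the 10 are fixed: C(10,5) = 252.
The other 5 form a derangement: !5 = 44.
Total: 252 × 44 = 11088.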